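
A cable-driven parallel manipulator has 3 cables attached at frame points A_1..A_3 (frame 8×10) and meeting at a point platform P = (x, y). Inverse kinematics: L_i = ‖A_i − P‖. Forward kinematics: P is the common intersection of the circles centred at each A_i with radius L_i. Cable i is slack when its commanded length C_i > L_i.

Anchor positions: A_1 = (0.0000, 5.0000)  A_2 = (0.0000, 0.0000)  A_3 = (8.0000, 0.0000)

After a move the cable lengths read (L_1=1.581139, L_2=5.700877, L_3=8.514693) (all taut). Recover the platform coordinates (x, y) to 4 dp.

(1.5000, 5.5000)

expand ‖A_i−P‖²=L_i² and subtract eq 1 (c_i ≔ ‖A_i‖²−L_i²)
c_1 = 0.0000+25.0000−2.5000 = 22.5000
eq1−eq2 → [0.0000  10.0000]·P = 55.0000
eq1−eq3 → [-16.0000  10.0000]·P = 31.0000
2×2 solve → P = (1.5000, 5.5000)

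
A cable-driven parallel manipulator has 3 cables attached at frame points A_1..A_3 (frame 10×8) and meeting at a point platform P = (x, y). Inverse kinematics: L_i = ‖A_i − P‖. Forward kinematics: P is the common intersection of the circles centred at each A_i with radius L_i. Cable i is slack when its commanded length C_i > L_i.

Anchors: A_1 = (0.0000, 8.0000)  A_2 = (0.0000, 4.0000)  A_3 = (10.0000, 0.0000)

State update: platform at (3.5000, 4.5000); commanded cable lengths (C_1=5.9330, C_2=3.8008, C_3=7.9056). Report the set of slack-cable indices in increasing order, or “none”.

cable 1: √((-3.5000)²+(3.5000)²)=4.9497, C_1=5.9330: slack
cable 2: √((-3.5000)²+(-0.5000)²)=3.5355, C_2=3.8008: slack
cable 3: √((6.5000)²+(-4.5000)²)=7.9057, C_3=7.9056: taut

1, 2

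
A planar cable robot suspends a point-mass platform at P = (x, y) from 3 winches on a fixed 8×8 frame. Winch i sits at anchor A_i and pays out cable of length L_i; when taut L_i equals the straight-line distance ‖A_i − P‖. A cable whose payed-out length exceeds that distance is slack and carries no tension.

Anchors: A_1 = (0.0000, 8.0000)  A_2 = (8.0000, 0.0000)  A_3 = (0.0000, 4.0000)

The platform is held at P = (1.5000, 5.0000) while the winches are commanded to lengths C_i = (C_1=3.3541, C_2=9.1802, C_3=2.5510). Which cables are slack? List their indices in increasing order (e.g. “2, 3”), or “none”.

cable 1: √((-1.5000)²+(3.0000)²)=3.3541, C_1=3.3541: taut
cable 2: √((6.5000)²+(-5.0000)²)=8.2006, C_2=9.1802: slack
cable 3: √((-1.5000)²+(-1.0000)²)=1.8028, C_3=2.5510: slack

2, 3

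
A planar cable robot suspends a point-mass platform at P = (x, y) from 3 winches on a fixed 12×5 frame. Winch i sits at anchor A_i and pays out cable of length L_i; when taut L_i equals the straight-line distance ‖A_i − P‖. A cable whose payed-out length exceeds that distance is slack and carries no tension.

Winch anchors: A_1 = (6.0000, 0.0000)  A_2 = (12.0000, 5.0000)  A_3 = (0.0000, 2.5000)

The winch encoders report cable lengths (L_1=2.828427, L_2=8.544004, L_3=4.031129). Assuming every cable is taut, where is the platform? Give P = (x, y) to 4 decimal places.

(4.0000, 2.0000)

expand ‖A_i−P‖²=L_i² and subtract eq 1 (q_i ≔ ‖A_i‖²−L_i²)
q_1 = 36.0000+0.0000−8.0000 = 28.0000
eq1−eq2 → [-12.0000  -10.0000]·P = -68.0000
eq1−eq3 → [12.0000  -5.0000]·P = 38.0000
2×2 solve → P = (4.0000, 2.0000)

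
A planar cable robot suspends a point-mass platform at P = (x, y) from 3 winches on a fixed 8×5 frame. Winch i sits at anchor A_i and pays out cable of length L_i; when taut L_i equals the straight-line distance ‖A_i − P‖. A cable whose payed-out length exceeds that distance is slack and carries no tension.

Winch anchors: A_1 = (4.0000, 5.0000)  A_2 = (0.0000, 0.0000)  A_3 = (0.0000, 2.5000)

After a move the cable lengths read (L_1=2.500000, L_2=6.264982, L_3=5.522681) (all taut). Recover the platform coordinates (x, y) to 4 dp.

each cable: (A_i−P)·(A_i−P) = L_i²; let k_i = ‖A_i‖²−L_i²
k_1 = 16.0000+25.0000−6.2500 = 34.7500
row 1: 8.0000x + 10.0000y = 74.0000  (k_2=-39.2500)
row 2: 8.0000x + 5.0000y = 59.0000  (k_3=-24.2500)
Cramer on rows 1–2 → x = 5.5000, y = 3.0000

(5.5000, 3.0000)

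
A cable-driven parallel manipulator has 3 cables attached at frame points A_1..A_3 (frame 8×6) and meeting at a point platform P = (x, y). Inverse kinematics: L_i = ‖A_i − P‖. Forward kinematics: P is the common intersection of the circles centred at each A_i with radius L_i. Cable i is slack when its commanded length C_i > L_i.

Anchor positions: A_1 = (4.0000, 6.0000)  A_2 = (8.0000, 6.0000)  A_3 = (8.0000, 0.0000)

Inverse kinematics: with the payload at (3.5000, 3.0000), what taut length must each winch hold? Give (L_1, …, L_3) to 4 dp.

(3.0414, 5.4083, 5.4083)

L_1: Δ = A_1−P = (0.5000, 3.0000) → ‖Δ‖ = √9.2500 = 3.0414
L_2: Δ = A_2−P = (4.5000, 3.0000) → ‖Δ‖ = √29.2500 = 5.4083
L_3: Δ = A_3−P = (4.5000, -3.0000) → ‖Δ‖ = √29.2500 = 5.4083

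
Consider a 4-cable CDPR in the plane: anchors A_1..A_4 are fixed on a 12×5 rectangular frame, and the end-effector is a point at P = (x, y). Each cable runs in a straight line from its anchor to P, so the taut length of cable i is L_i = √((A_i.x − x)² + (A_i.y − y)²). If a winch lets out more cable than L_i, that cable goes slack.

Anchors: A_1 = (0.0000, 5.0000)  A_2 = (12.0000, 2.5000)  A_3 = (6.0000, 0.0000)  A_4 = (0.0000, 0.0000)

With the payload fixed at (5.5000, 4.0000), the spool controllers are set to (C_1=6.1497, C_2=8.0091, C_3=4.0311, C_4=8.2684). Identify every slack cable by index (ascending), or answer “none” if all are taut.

cable 1: L_1 = ‖A_1−P‖ = 5.5902;  C_1 = 6.1497 → slack
cable 2: L_2 = ‖A_2−P‖ = 6.6708;  C_2 = 8.0091 → slack
cable 3: L_3 = ‖A_3−P‖ = 4.0311;  C_3 = 4.0311 → taut
cable 4: L_4 = ‖A_4−P‖ = 6.8007;  C_4 = 8.2684 → slack

1, 2, 4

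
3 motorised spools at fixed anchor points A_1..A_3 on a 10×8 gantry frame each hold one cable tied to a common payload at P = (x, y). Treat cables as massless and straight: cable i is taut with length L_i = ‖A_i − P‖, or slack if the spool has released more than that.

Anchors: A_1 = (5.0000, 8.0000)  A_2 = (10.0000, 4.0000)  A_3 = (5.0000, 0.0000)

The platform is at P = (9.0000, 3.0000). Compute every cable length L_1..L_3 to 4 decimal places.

L_1: Δ = A_1−P = (-4.0000, 5.0000) → ‖Δ‖ = √41.0000 = 6.4031
L_2: Δ = A_2−P = (1.0000, 1.0000) → ‖Δ‖ = √2.0000 = 1.4142
L_3: Δ = A_3−P = (-4.0000, -3.0000) → ‖Δ‖ = √25.0000 = 5.0000

(6.4031, 1.4142, 5.0000)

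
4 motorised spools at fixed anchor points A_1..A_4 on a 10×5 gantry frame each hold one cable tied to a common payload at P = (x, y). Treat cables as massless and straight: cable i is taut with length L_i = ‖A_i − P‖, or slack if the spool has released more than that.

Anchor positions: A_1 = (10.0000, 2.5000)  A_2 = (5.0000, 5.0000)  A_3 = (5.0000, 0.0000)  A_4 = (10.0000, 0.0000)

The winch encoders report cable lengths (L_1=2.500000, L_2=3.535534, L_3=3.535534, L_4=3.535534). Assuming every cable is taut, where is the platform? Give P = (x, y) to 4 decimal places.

expand ‖A_i−P‖²=L_i² and subtract eq 1 (c_i ≔ ‖A_i‖²−L_i²)
c_1 = 100.0000+6.2500−6.2500 = 100.0000
eq1−eq2 → [10.0000  -5.0000]·P = 62.5000
eq1−eq3 → [10.0000  5.0000]·P = 87.5000
eq1−eq4 → [0.0000  5.0000]·P = 12.5000
2×2 solve → P = (7.5000, 2.5000)
check cable 4: ‖A_4−P‖² = 12.5000 ≈ L_4² = 12.5000 ✓

(7.5000, 2.5000)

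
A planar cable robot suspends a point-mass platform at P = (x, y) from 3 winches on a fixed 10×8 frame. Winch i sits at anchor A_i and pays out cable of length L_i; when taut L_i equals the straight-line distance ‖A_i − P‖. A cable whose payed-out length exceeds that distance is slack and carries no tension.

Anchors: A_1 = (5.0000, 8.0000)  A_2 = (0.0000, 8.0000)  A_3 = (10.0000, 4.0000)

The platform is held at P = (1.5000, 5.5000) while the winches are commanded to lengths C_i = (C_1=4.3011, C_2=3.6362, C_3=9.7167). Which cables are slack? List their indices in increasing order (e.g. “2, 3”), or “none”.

2, 3

cable 1: √((3.5000)²+(2.5000)²)=4.3012, C_1=4.3011: taut
cable 2: √((-1.5000)²+(2.5000)²)=2.9155, C_2=3.6362: slack
cable 3: √((8.5000)²+(-1.5000)²)=8.6313, C_3=9.7167: slack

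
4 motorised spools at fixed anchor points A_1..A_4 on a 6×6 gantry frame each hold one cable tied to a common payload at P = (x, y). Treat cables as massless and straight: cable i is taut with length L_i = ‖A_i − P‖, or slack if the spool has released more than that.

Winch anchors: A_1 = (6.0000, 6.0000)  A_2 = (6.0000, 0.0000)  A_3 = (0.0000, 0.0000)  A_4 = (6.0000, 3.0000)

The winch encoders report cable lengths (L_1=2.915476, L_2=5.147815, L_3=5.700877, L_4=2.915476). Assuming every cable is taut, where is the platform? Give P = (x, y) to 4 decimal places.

(3.5000, 4.5000)

expand ‖A_i−P‖²=L_i² and subtract eq 1 (c_i ≔ ‖A_i‖²−L_i²)
c_1 = 36.0000+36.0000−8.5000 = 63.5000
eq1−eq2 → [0.0000  12.0000]·P = 54.0000
eq1−eq3 → [12.0000  12.0000]·P = 96.0000
eq1−eq4 → [0.0000  6.0000]·P = 27.0000
2×2 solve → P = (3.5000, 4.5000)
check cable 4: ‖A_4−P‖² = 8.5000 ≈ L_4² = 8.5000 ✓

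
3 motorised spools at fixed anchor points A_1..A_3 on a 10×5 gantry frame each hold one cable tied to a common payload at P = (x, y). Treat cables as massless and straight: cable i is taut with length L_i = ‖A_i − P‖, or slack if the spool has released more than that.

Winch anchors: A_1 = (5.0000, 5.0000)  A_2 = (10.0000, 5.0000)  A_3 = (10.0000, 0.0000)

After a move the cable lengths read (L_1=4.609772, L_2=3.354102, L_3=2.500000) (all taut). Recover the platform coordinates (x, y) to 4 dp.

(8.5000, 2.0000)

expand ‖A_i−P‖²=L_i² and subtract eq 1 (q_i ≔ ‖A_i‖²−L_i²)
q_1 = 25.0000+25.0000−21.2500 = 28.7500
eq1−eq2 → [-10.0000  0.0000]·P = -85.0000
eq1−eq3 → [-10.0000  10.0000]·P = -65.0000
2×2 solve → P = (8.5000, 2.0000)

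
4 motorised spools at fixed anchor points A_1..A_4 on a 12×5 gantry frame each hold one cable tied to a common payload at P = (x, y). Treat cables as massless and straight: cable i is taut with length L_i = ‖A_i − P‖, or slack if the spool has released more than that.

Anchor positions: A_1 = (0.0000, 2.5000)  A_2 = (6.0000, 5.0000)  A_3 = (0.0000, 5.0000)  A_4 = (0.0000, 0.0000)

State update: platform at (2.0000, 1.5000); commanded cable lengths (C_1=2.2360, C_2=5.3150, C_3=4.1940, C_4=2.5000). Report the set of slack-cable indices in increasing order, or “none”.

3

cable 1: √((-2.0000)²+(1.0000)²)=2.2361, C_1=2.2360: taut
cable 2: √((4.0000)²+(3.5000)²)=5.3151, C_2=5.3150: taut
cable 3: √((-2.0000)²+(3.5000)²)=4.0311, C_3=4.1940: slack
cable 4: √((-2.0000)²+(-1.5000)²)=2.5000, C_4=2.5000: taut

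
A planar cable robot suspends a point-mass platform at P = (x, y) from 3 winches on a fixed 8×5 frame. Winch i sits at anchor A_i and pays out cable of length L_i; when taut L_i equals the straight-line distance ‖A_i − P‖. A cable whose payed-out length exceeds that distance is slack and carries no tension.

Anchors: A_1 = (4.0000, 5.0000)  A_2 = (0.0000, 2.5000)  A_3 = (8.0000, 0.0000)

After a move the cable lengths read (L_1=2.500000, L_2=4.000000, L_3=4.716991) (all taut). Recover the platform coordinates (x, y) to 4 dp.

(4.0000, 2.5000)

circle eqns → linear via eq_j − eq_1; set q_j = A_j·A_j − L_j²
q_1 = 16.0000+25.0000−6.2500 = 34.7500
8.0000·x + 5.0000·y = q_1−q_2 = 44.5000
-8.0000·x + 10.0000·y = q_1−q_3 = -7.0000
solve first two rows → x=4.0000, y=2.5000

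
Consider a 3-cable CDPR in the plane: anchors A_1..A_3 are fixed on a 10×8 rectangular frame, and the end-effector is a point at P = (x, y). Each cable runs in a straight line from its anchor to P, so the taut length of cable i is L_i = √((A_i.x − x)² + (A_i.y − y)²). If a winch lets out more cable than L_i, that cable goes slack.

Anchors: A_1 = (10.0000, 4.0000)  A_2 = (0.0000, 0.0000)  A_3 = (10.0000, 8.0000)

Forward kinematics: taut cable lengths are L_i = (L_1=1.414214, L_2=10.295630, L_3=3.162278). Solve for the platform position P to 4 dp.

(9.0000, 5.0000)

circle eqns → linear via eq_j − eq_1; set q_j = A_j·A_j − L_j²
q_1 = 100.0000+16.0000−2.0000 = 114.0000
20.0000·x + 8.0000·y = q_1−q_2 = 220.0000
0.0000·x − 8.0000·y = q_1−q_3 = -40.0000
solve first two rows → x=9.0000, y=5.0000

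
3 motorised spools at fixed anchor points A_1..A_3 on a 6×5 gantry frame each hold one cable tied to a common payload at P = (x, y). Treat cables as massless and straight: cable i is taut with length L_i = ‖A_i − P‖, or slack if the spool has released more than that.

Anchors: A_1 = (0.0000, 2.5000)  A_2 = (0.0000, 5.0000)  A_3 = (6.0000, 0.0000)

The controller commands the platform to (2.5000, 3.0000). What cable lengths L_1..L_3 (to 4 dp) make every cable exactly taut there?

cable 1: Δx=-2.5000, Δy=-0.5000; L_1 = √(Δx²+Δy²) = 2.5495
cable 2: Δx=-2.5000, Δy=2.0000; L_2 = √(Δx²+Δy²) = 3.2016
cable 3: Δx=3.5000, Δy=-3.0000; L_3 = √(Δx²+Δy²) = 4.6098

(2.5495, 3.2016, 4.6098)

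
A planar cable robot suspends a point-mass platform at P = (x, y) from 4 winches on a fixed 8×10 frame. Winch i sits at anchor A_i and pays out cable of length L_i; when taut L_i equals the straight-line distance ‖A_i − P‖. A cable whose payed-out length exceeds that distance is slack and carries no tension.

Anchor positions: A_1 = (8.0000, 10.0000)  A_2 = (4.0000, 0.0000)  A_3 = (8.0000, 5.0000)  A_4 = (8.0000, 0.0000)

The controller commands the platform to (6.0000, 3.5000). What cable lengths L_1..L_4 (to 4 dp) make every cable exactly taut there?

(6.8007, 4.0311, 2.5000, 4.0311)

cable 1: Δx=2.0000, Δy=6.5000; L_1 = √(Δx²+Δy²) = 6.8007
cable 2: Δx=-2.0000, Δy=-3.5000; L_2 = √(Δx²+Δy²) = 4.0311
cable 3: Δx=2.0000, Δy=1.5000; L_3 = √(Δx²+Δy²) = 2.5000
cable 4: Δx=2.0000, Δy=-3.5000; L_4 = √(Δx²+Δy²) = 4.0311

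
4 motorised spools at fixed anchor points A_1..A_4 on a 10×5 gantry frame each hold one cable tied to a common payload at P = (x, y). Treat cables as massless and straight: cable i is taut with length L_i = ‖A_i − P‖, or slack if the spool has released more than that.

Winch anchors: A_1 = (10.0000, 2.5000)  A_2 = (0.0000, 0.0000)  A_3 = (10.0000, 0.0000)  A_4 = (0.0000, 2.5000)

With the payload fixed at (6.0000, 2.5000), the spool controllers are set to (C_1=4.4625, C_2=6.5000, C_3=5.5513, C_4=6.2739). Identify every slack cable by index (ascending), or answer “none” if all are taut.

cable 1: √((4.0000)²+(0.0000)²)=4.0000, C_1=4.4625: slack
cable 2: √((-6.0000)²+(-2.5000)²)=6.5000, C_2=6.5000: taut
cable 3: √((4.0000)²+(-2.5000)²)=4.7170, C_3=5.5513: slack
cable 4: √((-6.0000)²+(0.0000)²)=6.0000, C_4=6.2739: slack

1, 3, 4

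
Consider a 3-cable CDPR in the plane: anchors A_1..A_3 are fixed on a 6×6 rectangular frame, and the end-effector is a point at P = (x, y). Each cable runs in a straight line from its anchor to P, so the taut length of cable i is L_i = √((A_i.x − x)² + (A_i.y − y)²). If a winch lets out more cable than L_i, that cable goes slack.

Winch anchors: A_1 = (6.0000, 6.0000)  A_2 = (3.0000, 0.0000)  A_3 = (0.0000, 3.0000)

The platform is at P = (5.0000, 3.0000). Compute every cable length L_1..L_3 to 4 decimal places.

cable 1: Δx=1.0000, Δy=3.0000; L_1 = √(Δx²+Δy²) = 3.1623
cable 2: Δx=-2.0000, Δy=-3.0000; L_2 = √(Δx²+Δy²) = 3.6056
cable 3: Δx=-5.0000, Δy=0.0000; L_3 = √(Δx²+Δy²) = 5.0000

(3.1623, 3.6056, 5.0000)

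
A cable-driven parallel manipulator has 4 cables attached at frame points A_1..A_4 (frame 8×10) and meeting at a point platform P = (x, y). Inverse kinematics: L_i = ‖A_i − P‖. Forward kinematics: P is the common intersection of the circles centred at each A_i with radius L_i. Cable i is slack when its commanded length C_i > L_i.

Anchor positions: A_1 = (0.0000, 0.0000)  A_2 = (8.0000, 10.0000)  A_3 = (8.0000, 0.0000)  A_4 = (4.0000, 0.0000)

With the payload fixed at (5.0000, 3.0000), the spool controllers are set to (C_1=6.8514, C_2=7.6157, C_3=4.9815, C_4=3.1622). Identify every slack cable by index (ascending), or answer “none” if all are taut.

cable 1: √((-5.0000)²+(-3.0000)²)=5.8310, C_1=6.8514: slack
cable 2: √((3.0000)²+(7.0000)²)=7.6158, C_2=7.6157: taut
cable 3: √((3.0000)²+(-3.0000)²)=4.2426, C_3=4.9815: slack
cable 4: √((-1.0000)²+(-3.0000)²)=3.1623, C_4=3.1622: taut

1, 3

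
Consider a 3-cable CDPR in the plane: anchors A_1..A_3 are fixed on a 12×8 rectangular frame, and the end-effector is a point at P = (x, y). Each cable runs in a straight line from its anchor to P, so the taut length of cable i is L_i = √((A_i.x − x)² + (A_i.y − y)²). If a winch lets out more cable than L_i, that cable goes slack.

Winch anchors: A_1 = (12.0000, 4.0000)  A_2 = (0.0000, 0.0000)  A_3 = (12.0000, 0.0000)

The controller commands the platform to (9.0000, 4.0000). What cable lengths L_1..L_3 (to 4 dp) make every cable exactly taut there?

(3.0000, 9.8489, 5.0000)

L_1: Δ = A_1−P = (3.0000, 0.0000) → ‖Δ‖ = √9.0000 = 3.0000
L_2: Δ = A_2−P = (-9.0000, -4.0000) → ‖Δ‖ = √97.0000 = 9.8489
L_3: Δ = A_3−P = (3.0000, -4.0000) → ‖Δ‖ = √25.0000 = 5.0000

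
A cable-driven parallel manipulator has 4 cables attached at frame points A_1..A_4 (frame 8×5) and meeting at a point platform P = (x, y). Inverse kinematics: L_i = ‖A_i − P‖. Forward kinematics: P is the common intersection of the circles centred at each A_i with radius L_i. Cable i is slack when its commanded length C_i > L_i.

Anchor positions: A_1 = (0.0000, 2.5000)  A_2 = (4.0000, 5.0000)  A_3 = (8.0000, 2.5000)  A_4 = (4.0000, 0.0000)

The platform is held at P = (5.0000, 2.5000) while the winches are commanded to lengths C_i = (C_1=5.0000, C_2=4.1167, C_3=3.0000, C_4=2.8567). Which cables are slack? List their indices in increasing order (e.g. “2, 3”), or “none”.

2, 4

cable 1: √((-5.0000)²+(0.0000)²)=5.0000, C_1=5.0000: taut
cable 2: √((-1.0000)²+(2.5000)²)=2.6926, C_2=4.1167: slack
cable 3: √((3.0000)²+(0.0000)²)=3.0000, C_3=3.0000: taut
cable 4: √((-1.0000)²+(-2.5000)²)=2.6926, C_4=2.8567: slack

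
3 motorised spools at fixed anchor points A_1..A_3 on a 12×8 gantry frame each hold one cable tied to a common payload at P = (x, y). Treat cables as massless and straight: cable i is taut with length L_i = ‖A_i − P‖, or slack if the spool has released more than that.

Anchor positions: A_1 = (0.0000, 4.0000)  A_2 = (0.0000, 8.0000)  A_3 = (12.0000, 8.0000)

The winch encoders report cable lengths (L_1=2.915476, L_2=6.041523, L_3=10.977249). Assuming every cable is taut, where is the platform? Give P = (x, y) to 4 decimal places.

(2.5000, 2.5000)

circle eqns → linear via eq_j − eq_1; set c_j = A_j·A_j − L_j²
c_1 = 0.0000+16.0000−8.5000 = 7.5000
0.0000·x − 8.0000·y = c_1−c_2 = -20.0000
-24.0000·x − 8.0000·y = c_1−c_3 = -80.0000
solve first two rows → x=2.5000, y=2.5000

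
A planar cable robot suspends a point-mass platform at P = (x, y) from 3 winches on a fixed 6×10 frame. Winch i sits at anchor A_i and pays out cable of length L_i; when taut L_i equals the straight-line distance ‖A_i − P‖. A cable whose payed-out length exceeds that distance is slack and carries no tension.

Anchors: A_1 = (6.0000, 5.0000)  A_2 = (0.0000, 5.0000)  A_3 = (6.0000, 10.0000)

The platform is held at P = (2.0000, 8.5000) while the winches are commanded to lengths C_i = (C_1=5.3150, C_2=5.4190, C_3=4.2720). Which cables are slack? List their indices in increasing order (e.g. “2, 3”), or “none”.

cable 1: √((4.0000)²+(-3.5000)²)=5.3151, C_1=5.3150: taut
cable 2: √((-2.0000)²+(-3.5000)²)=4.0311, C_2=5.4190: slack
cable 3: √((4.0000)²+(1.5000)²)=4.2720, C_3=4.2720: taut

2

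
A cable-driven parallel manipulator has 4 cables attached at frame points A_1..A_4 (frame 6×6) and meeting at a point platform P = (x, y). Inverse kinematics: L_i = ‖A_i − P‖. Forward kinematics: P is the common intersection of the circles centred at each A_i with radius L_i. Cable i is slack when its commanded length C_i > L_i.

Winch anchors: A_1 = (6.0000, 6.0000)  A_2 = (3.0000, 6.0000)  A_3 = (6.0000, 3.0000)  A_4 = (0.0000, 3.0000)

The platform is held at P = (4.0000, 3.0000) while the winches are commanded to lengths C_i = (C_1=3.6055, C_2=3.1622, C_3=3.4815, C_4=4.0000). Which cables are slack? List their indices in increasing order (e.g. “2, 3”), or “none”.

3

cable 1: L_1 = ‖A_1−P‖ = 3.6056;  C_1 = 3.6055 → taut
cable 2: L_2 = ‖A_2−P‖ = 3.1623;  C_2 = 3.1622 → taut
cable 3: L_3 = ‖A_3−P‖ = 2.0000;  C_3 = 3.4815 → slack
cable 4: L_4 = ‖A_4−P‖ = 4.0000;  C_4 = 4.0000 → taut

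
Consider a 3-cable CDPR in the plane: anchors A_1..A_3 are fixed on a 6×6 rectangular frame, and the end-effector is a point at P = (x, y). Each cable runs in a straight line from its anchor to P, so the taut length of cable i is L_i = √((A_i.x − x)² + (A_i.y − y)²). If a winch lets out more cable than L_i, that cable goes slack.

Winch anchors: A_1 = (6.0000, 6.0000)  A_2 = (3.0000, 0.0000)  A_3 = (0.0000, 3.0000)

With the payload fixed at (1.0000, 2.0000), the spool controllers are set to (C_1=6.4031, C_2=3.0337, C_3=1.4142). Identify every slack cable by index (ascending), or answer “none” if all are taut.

cable 1: L_1 = ‖A_1−P‖ = 6.4031;  C_1 = 6.4031 → taut
cable 2: L_2 = ‖A_2−P‖ = 2.8284;  C_2 = 3.0337 → slack
cable 3: L_3 = ‖A_3−P‖ = 1.4142;  C_3 = 1.4142 → taut

2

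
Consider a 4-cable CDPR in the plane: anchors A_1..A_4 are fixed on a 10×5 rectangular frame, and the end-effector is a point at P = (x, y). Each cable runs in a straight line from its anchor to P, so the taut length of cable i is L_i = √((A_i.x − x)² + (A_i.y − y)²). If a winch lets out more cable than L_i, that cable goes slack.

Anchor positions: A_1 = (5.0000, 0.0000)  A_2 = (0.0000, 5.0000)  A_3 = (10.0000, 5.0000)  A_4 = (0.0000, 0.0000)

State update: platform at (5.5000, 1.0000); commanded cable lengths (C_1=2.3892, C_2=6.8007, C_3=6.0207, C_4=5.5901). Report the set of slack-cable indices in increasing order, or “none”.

cable 1: √((-0.5000)²+(-1.0000)²)=1.1180, C_1=2.3892: slack
cable 2: √((-5.5000)²+(4.0000)²)=6.8007, C_2=6.8007: taut
cable 3: √((4.5000)²+(4.0000)²)=6.0208, C_3=6.0207: taut
cable 4: √((-5.5000)²+(-1.0000)²)=5.5902, C_4=5.5901: taut

1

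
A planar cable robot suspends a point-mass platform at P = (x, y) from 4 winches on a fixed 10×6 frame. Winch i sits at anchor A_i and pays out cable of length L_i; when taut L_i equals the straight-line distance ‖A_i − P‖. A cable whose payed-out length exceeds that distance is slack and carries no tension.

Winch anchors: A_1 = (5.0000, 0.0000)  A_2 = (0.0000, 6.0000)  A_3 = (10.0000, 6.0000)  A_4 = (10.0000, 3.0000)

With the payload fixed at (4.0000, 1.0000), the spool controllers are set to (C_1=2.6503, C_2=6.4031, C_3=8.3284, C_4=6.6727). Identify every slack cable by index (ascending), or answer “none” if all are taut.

1, 3, 4

i=1: geometric 1.4142 vs commanded 2.6503 ⇒ slack
i=2: geometric 6.4031 vs commanded 6.4031 ⇒ taut
i=3: geometric 7.8102 vs commanded 8.3284 ⇒ slack
i=4: geometric 6.3246 vs commanded 6.6727 ⇒ slack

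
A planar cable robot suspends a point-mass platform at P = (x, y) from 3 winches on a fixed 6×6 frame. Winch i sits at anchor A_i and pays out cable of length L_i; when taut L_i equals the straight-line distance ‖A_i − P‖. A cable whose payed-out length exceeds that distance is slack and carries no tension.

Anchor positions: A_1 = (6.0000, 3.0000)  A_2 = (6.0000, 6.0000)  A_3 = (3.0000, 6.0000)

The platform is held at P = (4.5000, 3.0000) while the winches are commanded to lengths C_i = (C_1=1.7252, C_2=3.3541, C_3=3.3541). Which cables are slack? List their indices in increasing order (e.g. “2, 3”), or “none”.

1

i=1: geometric 1.5000 vs commanded 1.7252 ⇒ slack
i=2: geometric 3.3541 vs commanded 3.3541 ⇒ taut
i=3: geometric 3.3541 vs commanded 3.3541 ⇒ taut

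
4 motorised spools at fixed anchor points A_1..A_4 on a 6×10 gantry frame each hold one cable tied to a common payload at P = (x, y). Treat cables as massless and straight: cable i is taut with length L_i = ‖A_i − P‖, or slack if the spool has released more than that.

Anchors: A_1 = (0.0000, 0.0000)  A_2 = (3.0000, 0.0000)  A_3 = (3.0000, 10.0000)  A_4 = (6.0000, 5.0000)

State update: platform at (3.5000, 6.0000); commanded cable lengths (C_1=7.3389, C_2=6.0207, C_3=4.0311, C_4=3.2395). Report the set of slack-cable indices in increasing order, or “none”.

1, 4

cable 1: √((-3.5000)²+(-6.0000)²)=6.9462, C_1=7.3389: slack
cable 2: √((-0.5000)²+(-6.0000)²)=6.0208, C_2=6.0207: taut
cable 3: √((-0.5000)²+(4.0000)²)=4.0311, C_3=4.0311: taut
cable 4: √((2.5000)²+(-1.0000)²)=2.6926, C_4=3.2395: slack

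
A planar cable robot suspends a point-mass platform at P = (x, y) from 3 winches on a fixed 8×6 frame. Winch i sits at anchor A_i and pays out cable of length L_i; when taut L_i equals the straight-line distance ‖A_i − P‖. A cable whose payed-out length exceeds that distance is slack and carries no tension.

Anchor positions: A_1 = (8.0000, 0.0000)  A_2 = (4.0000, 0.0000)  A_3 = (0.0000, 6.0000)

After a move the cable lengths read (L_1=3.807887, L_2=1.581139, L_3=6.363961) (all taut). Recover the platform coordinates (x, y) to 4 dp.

(4.5000, 1.5000)

expand ‖A_i−P‖²=L_i² and subtract eq 1 (k_i ≔ ‖A_i‖²−L_i²)
k_1 = 64.0000+0.0000−14.5000 = 49.5000
eq1−eq2 → [8.0000  0.0000]·P = 36.0000
eq1−eq3 → [16.0000  -12.0000]·P = 54.0000
2×2 solve → P = (4.5000, 1.5000)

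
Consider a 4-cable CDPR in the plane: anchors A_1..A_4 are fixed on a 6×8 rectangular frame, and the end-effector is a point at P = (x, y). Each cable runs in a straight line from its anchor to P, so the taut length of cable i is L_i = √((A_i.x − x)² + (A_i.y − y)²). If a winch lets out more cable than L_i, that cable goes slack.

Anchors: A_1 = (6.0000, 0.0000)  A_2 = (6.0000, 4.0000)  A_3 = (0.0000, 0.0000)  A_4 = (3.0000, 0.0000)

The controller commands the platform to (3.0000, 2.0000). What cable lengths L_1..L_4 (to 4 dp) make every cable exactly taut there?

(3.6056, 3.6056, 3.6056, 2.0000)

L_1: Δ = A_1−P = (3.0000, -2.0000) → ‖Δ‖ = √13.0000 = 3.6056
L_2: Δ = A_2−P = (3.0000, 2.0000) → ‖Δ‖ = √13.0000 = 3.6056
L_3: Δ = A_3−P = (-3.0000, -2.0000) → ‖Δ‖ = √13.0000 = 3.6056
L_4: Δ = A_4−P = (0.0000, -2.0000) → ‖Δ‖ = √4.0000 = 2.0000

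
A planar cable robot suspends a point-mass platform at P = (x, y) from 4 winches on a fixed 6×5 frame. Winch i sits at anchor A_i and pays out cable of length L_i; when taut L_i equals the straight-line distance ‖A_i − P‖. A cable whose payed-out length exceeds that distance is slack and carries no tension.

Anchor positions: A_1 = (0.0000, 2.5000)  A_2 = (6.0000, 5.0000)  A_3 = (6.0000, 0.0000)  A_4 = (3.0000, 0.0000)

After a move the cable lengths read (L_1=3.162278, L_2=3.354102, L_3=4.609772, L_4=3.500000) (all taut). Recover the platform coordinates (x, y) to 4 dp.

expand ‖A_i−P‖²=L_i² and subtract eq 1 (q_i ≔ ‖A_i‖²−L_i²)
q_1 = 0.0000+6.2500−10.0000 = -3.7500
eq1−eq2 → [-12.0000  -5.0000]·P = -53.5000
eq1−eq3 → [-12.0000  5.0000]·P = -18.5000
eq1−eq4 → [-6.0000  5.0000]·P = -0.5000
2×2 solve → P = (3.0000, 3.5000)
check cable 4: ‖A_4−P‖² = 12.2500 ≈ L_4² = 12.2500 ✓

(3.0000, 3.5000)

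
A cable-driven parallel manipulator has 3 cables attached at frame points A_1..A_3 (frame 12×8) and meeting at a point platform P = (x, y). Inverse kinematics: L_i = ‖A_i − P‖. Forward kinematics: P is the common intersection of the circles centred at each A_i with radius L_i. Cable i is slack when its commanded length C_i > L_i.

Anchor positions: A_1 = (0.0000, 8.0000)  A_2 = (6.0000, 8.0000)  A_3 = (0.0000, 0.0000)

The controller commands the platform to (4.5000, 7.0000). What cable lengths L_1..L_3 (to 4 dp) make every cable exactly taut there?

(4.6098, 1.8028, 8.3217)

L_1: Δ = A_1−P = (-4.5000, 1.0000) → ‖Δ‖ = √21.2500 = 4.6098
L_2: Δ = A_2−P = (1.5000, 1.0000) → ‖Δ‖ = √3.2500 = 1.8028
L_3: Δ = A_3−P = (-4.5000, -7.0000) → ‖Δ‖ = √69.2500 = 8.3217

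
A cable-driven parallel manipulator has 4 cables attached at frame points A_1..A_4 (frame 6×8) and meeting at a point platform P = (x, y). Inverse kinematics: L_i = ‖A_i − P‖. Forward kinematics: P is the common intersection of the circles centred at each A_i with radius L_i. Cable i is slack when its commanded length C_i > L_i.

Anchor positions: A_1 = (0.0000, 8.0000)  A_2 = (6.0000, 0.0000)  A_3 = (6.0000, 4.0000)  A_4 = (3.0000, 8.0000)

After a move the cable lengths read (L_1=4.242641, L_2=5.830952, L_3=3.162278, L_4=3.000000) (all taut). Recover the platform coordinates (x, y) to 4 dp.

(3.0000, 5.0000)

each cable: (A_i−P)·(A_i−P) = L_i²; let q_i = ‖A_i‖²−L_i²
q_1 = 0.0000+64.0000−18.0000 = 46.0000
row 1: -12.0000x + 16.0000y = 44.0000  (q_2=2.0000)
row 2: -12.0000x + 8.0000y = 4.0000  (q_3=42.0000)
row 3: -6.0000x + 0.0000y = -18.0000  (q_4=64.0000)
Cramer on rows 1–2 → x = 3.0000, y = 5.0000
check cable 4: ‖A_4−P‖² = 9.0000 ≈ L_4² = 9.0000 ✓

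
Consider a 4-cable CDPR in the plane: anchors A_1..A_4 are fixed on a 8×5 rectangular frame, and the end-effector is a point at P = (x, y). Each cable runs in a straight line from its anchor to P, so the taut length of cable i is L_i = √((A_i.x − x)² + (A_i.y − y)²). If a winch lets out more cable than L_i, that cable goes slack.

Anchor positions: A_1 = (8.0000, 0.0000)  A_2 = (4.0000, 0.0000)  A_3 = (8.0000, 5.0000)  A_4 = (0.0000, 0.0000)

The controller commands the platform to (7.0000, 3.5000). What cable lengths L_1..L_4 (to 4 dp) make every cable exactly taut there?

cable 1: Δx=1.0000, Δy=-3.5000; L_1 = √(Δx²+Δy²) = 3.6401
cable 2: Δx=-3.0000, Δy=-3.5000; L_2 = √(Δx²+Δy²) = 4.6098
cable 3: Δx=1.0000, Δy=1.5000; L_3 = √(Δx²+Δy²) = 1.8028
cable 4: Δx=-7.0000, Δy=-3.5000; L_4 = √(Δx²+Δy²) = 7.8262

(3.6401, 4.6098, 1.8028, 7.8262)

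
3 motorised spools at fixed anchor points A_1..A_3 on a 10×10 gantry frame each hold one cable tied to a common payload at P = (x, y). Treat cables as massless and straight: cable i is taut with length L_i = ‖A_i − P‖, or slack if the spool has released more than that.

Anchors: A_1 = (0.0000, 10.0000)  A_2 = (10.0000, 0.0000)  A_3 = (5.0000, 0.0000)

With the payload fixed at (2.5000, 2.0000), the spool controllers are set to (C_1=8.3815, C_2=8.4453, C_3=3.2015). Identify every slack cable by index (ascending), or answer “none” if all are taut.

cable 1: L_1 = ‖A_1−P‖ = 8.3815;  C_1 = 8.3815 → taut
cable 2: L_2 = ‖A_2−P‖ = 7.7621;  C_2 = 8.4453 → slack
cable 3: L_3 = ‖A_3−P‖ = 3.2016;  C_3 = 3.2015 → taut

2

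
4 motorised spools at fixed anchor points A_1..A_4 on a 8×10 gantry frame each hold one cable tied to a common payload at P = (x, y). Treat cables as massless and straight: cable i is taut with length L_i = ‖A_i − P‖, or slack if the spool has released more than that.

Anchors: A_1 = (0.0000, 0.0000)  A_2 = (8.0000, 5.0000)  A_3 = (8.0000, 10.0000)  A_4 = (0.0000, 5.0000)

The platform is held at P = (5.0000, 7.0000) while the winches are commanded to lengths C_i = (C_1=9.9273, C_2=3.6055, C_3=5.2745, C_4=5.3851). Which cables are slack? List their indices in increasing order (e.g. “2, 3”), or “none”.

1, 3

cable 1: √((-5.0000)²+(-7.0000)²)=8.6023, C_1=9.9273: slack
cable 2: √((3.0000)²+(-2.0000)²)=3.6056, C_2=3.6055: taut
cable 3: √((3.0000)²+(3.0000)²)=4.2426, C_3=5.2745: slack
cable 4: √((-5.0000)²+(-2.0000)²)=5.3852, C_4=5.3851: taut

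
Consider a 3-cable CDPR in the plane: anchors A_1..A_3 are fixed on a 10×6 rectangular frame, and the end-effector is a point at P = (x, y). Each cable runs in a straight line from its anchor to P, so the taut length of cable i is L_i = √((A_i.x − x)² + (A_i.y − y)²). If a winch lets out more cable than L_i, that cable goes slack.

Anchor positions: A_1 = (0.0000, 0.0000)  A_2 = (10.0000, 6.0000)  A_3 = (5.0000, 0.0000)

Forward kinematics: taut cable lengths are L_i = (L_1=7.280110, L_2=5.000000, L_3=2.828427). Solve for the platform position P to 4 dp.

each cable: (A_i−P)·(A_i−P) = L_i²; let c_i = ‖A_i‖²−L_i²
c_1 = 0.0000+0.0000−53.0000 = -53.0000
row 1: -20.0000x − 12.0000y = -164.0000  (c_2=111.0000)
row 2: -10.0000x + 0.0000y = -70.0000  (c_3=17.0000)
Cramer on rows 1–2 → x = 7.0000, y = 2.0000

(7.0000, 2.0000)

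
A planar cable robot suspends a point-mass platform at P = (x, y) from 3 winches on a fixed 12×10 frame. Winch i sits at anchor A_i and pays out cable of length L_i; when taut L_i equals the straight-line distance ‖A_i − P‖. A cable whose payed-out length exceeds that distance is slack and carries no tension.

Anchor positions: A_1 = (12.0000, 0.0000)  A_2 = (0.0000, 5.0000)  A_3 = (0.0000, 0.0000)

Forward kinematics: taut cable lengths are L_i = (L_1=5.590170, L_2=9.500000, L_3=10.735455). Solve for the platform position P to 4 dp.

expand ‖A_i−P‖²=L_i² and subtract eq 1 (c_i ≔ ‖A_i‖²−L_i²)
c_1 = 144.0000+0.0000−31.2500 = 112.7500
eq1−eq2 → [24.0000  -10.0000]·P = 178.0000
eq1−eq3 → [24.0000  0.0000]·P = 228.0000
2×2 solve → P = (9.5000, 5.0000)

(9.5000, 5.0000)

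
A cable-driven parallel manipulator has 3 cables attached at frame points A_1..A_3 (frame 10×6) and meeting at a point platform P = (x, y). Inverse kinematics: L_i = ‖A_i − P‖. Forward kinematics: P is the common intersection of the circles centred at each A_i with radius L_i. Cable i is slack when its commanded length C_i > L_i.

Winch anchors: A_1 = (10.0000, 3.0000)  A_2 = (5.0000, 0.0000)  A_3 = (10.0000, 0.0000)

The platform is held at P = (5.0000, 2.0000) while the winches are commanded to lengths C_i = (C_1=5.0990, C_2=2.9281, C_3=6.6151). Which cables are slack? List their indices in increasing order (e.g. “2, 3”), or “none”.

cable 1: L_1 = ‖A_1−P‖ = 5.0990;  C_1 = 5.0990 → taut
cable 2: L_2 = ‖A_2−P‖ = 2.0000;  C_2 = 2.9281 → slack
cable 3: L_3 = ‖A_3−P‖ = 5.3852;  C_3 = 6.6151 → slack

2, 3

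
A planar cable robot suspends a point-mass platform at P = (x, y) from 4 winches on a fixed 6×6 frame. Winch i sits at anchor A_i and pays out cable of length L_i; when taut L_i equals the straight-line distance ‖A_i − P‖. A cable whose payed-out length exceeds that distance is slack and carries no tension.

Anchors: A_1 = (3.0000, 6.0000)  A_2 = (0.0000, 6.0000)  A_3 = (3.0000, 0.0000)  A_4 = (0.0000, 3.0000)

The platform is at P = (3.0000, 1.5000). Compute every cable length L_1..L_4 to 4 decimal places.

(4.5000, 5.4083, 1.5000, 3.3541)

L_1 = √((3.0000−3.0000)² + (6.0000−1.5000)²) = 4.5000
L_2 = √((0.0000−3.0000)² + (6.0000−1.5000)²) = 5.4083
L_3 = √((3.0000−3.0000)² + (0.0000−1.5000)²) = 1.5000
L_4 = √((0.0000−3.0000)² + (3.0000−1.5000)²) = 3.3541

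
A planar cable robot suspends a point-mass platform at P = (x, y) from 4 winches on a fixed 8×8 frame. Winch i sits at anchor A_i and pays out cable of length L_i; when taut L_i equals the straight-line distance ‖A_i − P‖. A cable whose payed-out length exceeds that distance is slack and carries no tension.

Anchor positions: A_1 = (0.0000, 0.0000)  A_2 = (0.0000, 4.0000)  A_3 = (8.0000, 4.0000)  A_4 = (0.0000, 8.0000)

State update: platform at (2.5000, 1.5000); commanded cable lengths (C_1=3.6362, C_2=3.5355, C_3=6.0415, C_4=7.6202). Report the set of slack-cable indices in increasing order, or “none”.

1, 4

cable 1: L_1 = ‖A_1−P‖ = 2.9155;  C_1 = 3.6362 → slack
cable 2: L_2 = ‖A_2−P‖ = 3.5355;  C_2 = 3.5355 → taut
cable 3: L_3 = ‖A_3−P‖ = 6.0415;  C_3 = 6.0415 → taut
cable 4: L_4 = ‖A_4−P‖ = 6.9642;  C_4 = 7.6202 → slack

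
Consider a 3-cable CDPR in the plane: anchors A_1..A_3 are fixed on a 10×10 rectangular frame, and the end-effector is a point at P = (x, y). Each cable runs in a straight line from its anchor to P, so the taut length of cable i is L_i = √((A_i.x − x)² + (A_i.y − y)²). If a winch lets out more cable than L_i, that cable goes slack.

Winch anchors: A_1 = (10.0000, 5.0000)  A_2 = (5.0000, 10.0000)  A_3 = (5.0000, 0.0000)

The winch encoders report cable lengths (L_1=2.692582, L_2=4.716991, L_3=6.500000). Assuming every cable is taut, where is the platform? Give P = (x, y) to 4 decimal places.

expand ‖A_i−P‖²=L_i² and subtract eq 1 (c_i ≔ ‖A_i‖²−L_i²)
c_1 = 100.0000+25.0000−7.2500 = 117.7500
eq1−eq2 → [10.0000  -10.0000]·P = 15.0000
eq1−eq3 → [10.0000  10.0000]·P = 135.0000
2×2 solve → P = (7.5000, 6.0000)

(7.5000, 6.0000)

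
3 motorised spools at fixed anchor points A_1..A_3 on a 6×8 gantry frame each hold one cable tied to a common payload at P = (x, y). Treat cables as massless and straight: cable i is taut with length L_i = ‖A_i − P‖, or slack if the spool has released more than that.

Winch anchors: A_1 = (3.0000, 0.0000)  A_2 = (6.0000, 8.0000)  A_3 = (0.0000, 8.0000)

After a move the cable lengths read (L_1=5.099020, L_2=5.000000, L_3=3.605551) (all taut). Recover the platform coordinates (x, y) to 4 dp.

(2.0000, 5.0000)

each cable: (A_i−P)·(A_i−P) = L_i²; let q_i = ‖A_i‖²−L_i²
q_1 = 9.0000+0.0000−26.0000 = -17.0000
row 1: -6.0000x − 16.0000y = -92.0000  (q_2=75.0000)
row 2: 6.0000x − 16.0000y = -68.0000  (q_3=51.0000)
Cramer on rows 1–2 → x = 2.0000, y = 5.0000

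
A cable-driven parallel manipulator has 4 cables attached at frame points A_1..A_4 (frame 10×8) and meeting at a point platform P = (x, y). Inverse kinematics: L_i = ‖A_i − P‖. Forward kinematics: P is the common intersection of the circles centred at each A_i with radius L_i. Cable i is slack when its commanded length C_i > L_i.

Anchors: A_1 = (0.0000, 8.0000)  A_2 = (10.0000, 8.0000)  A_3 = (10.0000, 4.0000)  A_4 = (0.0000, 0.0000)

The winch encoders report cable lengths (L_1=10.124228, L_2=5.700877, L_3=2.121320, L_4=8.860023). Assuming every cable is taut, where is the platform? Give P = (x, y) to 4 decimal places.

(8.5000, 2.5000)

circle eqns → linear via eq_j − eq_1; set c_j = A_j·A_j − L_j²
c_1 = 0.0000+64.0000−102.5000 = -38.5000
-20.0000·x + 0.0000·y = c_1−c_2 = -170.0000
-20.0000·x + 8.0000·y = c_1−c_3 = -150.0000
0.0000·x + 16.0000·y = c_1−c_4 = 40.0000
solve first two rows → x=8.5000, y=2.5000
check cable 4: ‖A_4−P‖² = 78.5000 ≈ L_4² = 78.5000 ✓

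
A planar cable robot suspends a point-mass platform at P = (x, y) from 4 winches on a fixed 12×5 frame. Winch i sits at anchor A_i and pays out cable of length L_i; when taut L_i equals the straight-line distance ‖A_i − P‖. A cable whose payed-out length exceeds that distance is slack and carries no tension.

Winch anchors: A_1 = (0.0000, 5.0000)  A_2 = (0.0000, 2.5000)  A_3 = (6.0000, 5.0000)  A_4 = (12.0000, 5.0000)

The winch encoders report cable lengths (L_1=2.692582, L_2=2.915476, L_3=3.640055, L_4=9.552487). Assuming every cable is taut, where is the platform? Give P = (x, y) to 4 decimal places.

(2.5000, 4.0000)

circle eqns → linear via eq_j − eq_1; set k_j = A_j·A_j − L_j²
k_1 = 0.0000+25.0000−7.2500 = 17.7500
0.0000·x + 5.0000·y = k_1−k_2 = 20.0000
-12.0000·x + 0.0000·y = k_1−k_3 = -30.0000
-24.0000·x + 0.0000·y = k_1−k_4 = -60.0000
solve first two rows → x=2.5000, y=4.0000
check cable 4: ‖A_4−P‖² = 91.2500 ≈ L_4² = 91.2500 ✓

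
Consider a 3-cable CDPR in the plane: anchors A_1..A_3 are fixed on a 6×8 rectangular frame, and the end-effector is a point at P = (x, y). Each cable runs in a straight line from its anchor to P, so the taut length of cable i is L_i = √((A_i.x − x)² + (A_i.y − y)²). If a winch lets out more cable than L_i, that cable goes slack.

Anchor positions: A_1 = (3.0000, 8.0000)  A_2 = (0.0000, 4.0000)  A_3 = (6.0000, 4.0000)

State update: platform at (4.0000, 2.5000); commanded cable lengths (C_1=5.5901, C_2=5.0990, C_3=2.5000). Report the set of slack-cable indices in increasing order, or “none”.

cable 1: L_1 = ‖A_1−P‖ = 5.5902;  C_1 = 5.5901 → taut
cable 2: L_2 = ‖A_2−P‖ = 4.2720;  C_2 = 5.0990 → slack
cable 3: L_3 = ‖A_3−P‖ = 2.5000;  C_3 = 2.5000 → taut

2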